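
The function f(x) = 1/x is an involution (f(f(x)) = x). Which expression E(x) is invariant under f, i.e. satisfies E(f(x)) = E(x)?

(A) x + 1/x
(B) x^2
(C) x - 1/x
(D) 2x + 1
A

Replace x by f(x) = 1/x in each option and simplify. As a quick numerical cross-check, also compare E(3) with E(f(3)) = E(1/3).

(A) x + 1/x  ->  (1/x) + 1/(1/x), which simplifies back to x + 1/x; check: E(3) = 10/3, E(1/3) = 10/3.   [invariant]
(B) x^2  ->  (1/x)^2 = x^(-2); check: E(3) = 9 but E(1/3) = 1/9.   [not invariant]
(C) x - 1/x  ->  (1/x) - 1/(1/x) = -x + 1/x; check: E(3) = 8/3 but E(1/3) = -8/3.   [not invariant]
(D) 2x + 1  ->  2(1/x) + 1 = (x + 2)/x; check: E(3) = 7 but E(1/3) = 5/3.   [not invariant]

Only (A) is unchanged. E is symmetric under swapping x with f(x) = 1/x, which is exactly what an involution does.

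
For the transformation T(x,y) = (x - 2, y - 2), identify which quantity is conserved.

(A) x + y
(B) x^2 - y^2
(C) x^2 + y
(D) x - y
D

An expression E(x,y) is invariant under T if E(T(x,y)) = E(x,y). Here T(x,y) = (x - 2, y - 2).
Substitute the transformed coordinates into each option and compare with the original:
(A) x + y  ->  (x - 2) + (y - 2) = x + y - 4   [differs from x + y: not invariant]
(B) x^2 - y^2  ->  (x - 2)^2 - (y - 2)^2 = x^2 - 4x - y^2 + 4y   [differs from x^2 - y^2: not invariant]
(C) x^2 + y  ->  (x - 2)^2 + (y - 2) = x^2 - 4x + y + 2   [differs from x^2 + y: not invariant]
(D) x - y  ->  (x - 2) - (y - 2) = x - y   [equals x - y: invariant]

Only option (D), x - y, is unchanged by the transformation.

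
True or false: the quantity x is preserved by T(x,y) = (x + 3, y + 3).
False

Substitute T(x,y) = (x + 3, y + 3) into the expression and compare with the original.

Original: x
After applying T: (x + 3) = x + 3

This differs from the original x (difference: 3), so the expression is NOT invariant.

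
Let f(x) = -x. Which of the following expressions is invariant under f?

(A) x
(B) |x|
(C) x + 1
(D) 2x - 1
B

For f(x) = -x:
Applying f replaces x by -x. Since |-x| = |x|, the absolute value is unchanged by f, whereas x -> -x, 2x - 1 -> -2x - 1 and x + 1 -> -x + 1 all change.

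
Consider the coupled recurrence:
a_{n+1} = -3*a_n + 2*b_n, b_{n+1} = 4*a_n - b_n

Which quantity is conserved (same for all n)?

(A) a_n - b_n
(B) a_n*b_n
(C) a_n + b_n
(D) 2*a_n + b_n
C

Replace a_n by a_{n+1} = -3*a_n + 2*b_n and b_n by b_{n+1} = 4*a_n - b_n in each option and simplify:
(A) a_n - b_n  ->  (-3*a_n + 2*b_n) - (4*a_n - b_n) = -7*a_n + 3*b_n   [not conserved]
(B) a_n*b_n  ->  (-3*a_n + 2*b_n)*(4*a_n - b_n) = -12*a_n^2 + 11*a_n*b_n - 2*b_n^2   [not conserved]
(C) a_n + b_n  ->  (-3*a_n + 2*b_n) + (4*a_n - b_n) = a_n + b_n   [conserved]
(D) 2*a_n + b_n  ->  2*(-3*a_n + 2*b_n) + (4*a_n - b_n) = -2*a_n + 3*b_n   [not conserved]

Only (C) a_n + b_n returns to itself after one step, so it is the conserved quantity.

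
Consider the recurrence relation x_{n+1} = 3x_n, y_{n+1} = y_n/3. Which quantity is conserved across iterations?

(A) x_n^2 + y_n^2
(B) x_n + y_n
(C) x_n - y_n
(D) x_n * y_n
D

For the recurrence x_{n+1} = 3x_n, y_{n+1} = y_n/3:

x_{n+1} * y_{n+1} = (3x_n) * (y_n/3) = x_n * y_n
The product is conserved.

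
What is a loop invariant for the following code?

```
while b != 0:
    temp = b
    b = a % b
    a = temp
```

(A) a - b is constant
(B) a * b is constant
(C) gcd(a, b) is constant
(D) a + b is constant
C

A loop invariant must hold before the first iteration and be re-established by every execution of the body.

(C) gcd(a, b) is constant: One iteration replaces (a, b) by (b, a mod b). Since a mod b = a - q*b for an integer q, any common divisor of a and b divides b and a mod b, and conversely; hence gcd(b, a mod b) = gcd(a, b). For instance (29, 12) -> (12, 5) keeps gcd = 1. At exit b = 0 and a = gcd of the original inputs.

The other options fail:
(A) a - b is constant: e.g. (a, b) = (29, 12) -> (12, 5): the difference goes from 17 to 7.
(B) a * b is constant: e.g. (a, b) = (29, 12) -> (12, 5): the product goes from 348 to 60.
(D) a + b is constant: e.g. (a, b) = (29, 12) -> (12, 5): the sum goes from 41 to 17.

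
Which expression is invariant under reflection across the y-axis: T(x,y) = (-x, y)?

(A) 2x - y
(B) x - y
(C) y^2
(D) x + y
C

The map is reflection across the y-axis: T(x,y) = (-x, y).
Substitute the transformed coordinates into each option and compare with the original:
(A) 2x - y  ->  2(-x) - (y) = -2x - y   [differs from 2x - y: not invariant]
(B) x - y  ->  (-x) - (y) = -x - y   [differs from x - y: not invariant]
(C) y^2  ->  (y)^2 = y^2   [equals y^2: invariant]
(D) x + y  ->  (-x) + (y) = -x + y   [differs from x + y: not invariant]

Only option (C), y^2, is unchanged by the transformation.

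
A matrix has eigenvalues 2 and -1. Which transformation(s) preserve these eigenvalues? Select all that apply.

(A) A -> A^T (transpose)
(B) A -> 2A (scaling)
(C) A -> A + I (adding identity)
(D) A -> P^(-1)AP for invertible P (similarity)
A and D

Eigenvalues are preserved by:
1. Similarity transformations: A -> P^(-1)AP (same characteristic polynomial)
2. Transpose: A^T has the same eigenvalues as A

Eigenvalues are NOT preserved by:
- Adding identity: eigenvalues become 2+1, -1+1
- Scaling: eigenvalues become 4, -2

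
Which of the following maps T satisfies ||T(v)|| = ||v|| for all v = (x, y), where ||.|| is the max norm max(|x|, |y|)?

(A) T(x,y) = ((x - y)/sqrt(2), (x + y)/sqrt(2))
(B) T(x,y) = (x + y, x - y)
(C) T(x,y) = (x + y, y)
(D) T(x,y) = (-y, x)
D

A transformation preserves a norm if ||T(v)|| = ||v|| for every v; a single vector where the norm changes rules an option out.

(A) T(x,y) = ((x - y)/sqrt(2), (x + y)/sqrt(2)): v = (1, 0) has norm max(|1|, |0|) = 1, but T(v) = (sqrt(2)/2, sqrt(2)/2) has norm sqrt(2)/2 -- not preserved.
(B) T(x,y) = (x + y, x - y): v = (1, 1) has norm max(|1|, |1|) = 1, but T(v) = (2, 0) has norm 2 -- not preserved.
(C) T(x,y) = (x + y, y): v = (1, 1) has norm max(|1|, |1|) = 1, but T(v) = (2, 1) has norm 2 -- not preserved.
(D) T(x,y) = (-y, x): preserves the norm -- it only permutes the coordinates and/or flips signs, which leaves max(|x|, |y|) unchanged.

Therefore the answer is (D).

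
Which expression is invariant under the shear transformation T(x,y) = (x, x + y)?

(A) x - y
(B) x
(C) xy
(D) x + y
B

Under the shear T(x,y) = (x, x + y):
Substitute the transformed coordinates into each option and compare with the original:
(A) x - y  ->  (x) - (x + y) = -y   [differs from x - y: not invariant]
(B) x  ->  (x) = x   [equals x: invariant]
(C) xy  ->  (x)(x + y) = x^2 + xy   [differs from xy: not invariant]
(D) x + y  ->  (x) + (x + y) = 2x + y   [differs from x + y: not invariant]

Only option (B), x, is unchanged by the transformation.
A vertical shear moves points parallel to the y-axis, so the x-coordinate (and any function of x alone) is unchanged.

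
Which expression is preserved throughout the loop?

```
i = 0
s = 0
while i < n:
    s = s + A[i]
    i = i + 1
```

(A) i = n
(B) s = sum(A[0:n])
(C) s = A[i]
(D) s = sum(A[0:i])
D

A loop invariant must hold before the first iteration and be re-established by every execution of the body.

(D) s = sum(A[0:i]): Initially i = 0 and s = 0 = sum of the empty slice A[0:0]. If s = sum(A[0:i]) holds at the top of an iteration, the body sets s to sum(A[0:i]) + A[i] = sum(A[0:i+1]) and then i to i+1, so s = sum(A[0:i]) holds again. At exit i = n, giving s = sum(A[0:n]).

The other options fail:
(A) i = n: false initially (i = 0); it is the exit condition, not an invariant.
(B) s = sum(A[0:n]): false before the loop (s = 0, not the full sum) -- it only becomes true at exit.
(C) s = A[i]: after the first iteration s = A[0] but i = 1, so s = A[i] compares s with the wrong element (and fails in general).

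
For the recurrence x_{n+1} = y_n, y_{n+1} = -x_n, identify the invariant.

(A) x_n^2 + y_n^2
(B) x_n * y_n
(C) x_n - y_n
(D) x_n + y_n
A

For the recurrence x_{n+1} = y_n, y_{n+1} = -x_n:

x_{n+1}^2 + y_{n+1}^2 = y_n^2 + (-x_n)^2 = x_n^2 + y_n^2
The sum of squares is conserved (like energy in a harmonic oscillator).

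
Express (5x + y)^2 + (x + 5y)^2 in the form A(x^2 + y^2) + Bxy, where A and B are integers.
26(x^2 + y^2) + 20xy

Expanding: (5x + y)^2 = 25x^2 + 10xy + y^2
(x + 5y)^2 = x^2 + 10xy + 25y^2
Sum = (25+1)(x^2+y^2) + 20xy = 26(x^2 + y^2) + 20xy
This is symmetric in x and y.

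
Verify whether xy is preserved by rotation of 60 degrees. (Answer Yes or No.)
No

Applying rotation by 60 degrees: x' = x*cos(60 degrees) - y*sin(60 degrees) = x/2 - sqrt(3)y/2, y' = x*sin(60 degrees) + y*cos(60 degrees) = sqrt(3)x/2 + y/2

Substituting into xy:
(x/2 - sqrt(3)y/2)(sqrt(3)x/2 + y/2)
= sqrt(3)x^2/4 - xy/2 - sqrt(3)y^2/4

This differs from the original expression xy, so it is NOT invariant.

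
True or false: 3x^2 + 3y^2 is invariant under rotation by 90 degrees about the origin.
True

Applying rotation by 90 degrees: x' = x*cos(90 degrees) - y*sin(90 degrees) = -y, y' = x*sin(90 degrees) + y*cos(90 degrees) = x

Substituting into 3x^2 + 3y^2:
3(-y)^2 + 3(x)^2
= 3x^2 + 3y^2

This equals the original expression 3x^2 + 3y^2, so it IS invariant.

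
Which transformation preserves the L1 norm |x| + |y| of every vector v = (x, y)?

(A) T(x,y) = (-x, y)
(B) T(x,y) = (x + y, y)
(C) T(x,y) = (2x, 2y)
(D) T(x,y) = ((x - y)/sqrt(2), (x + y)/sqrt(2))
A

A transformation preserves a norm if ||T(v)|| = ||v|| for every v; a single vector where the norm changes rules an option out.

(A) T(x,y) = (-x, y): preserves the norm -- it only permutes the coordinates and/or flips signs, which leaves |x| + |y| unchanged.
(B) T(x,y) = (x + y, y): v = (0, 1) has norm |0| + |1| = 1, but T(v) = (1, 1) has norm 2 -- not preserved.
(C) T(x,y) = (2x, 2y): v = (1, 0) has norm |1| + |0| = 1, but T(v) = (2, 0) has norm 2 -- not preserved.
(D) T(x,y) = ((x - y)/sqrt(2), (x + y)/sqrt(2)): v = (1, 0) has norm |1| + |0| = 1, but T(v) = (sqrt(2)/2, sqrt(2)/2) has norm sqrt(2) -- not preserved.

Therefore the answer is (A).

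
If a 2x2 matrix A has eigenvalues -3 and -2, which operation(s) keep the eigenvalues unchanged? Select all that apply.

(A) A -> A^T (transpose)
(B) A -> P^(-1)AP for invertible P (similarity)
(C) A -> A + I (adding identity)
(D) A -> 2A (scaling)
A and B

Eigenvalues are preserved by:
1. Similarity transformations: A -> P^(-1)AP (same characteristic polynomial)
2. Transpose: A^T has the same eigenvalues as A

Eigenvalues are NOT preserved by:
- Adding identity: eigenvalues become -3+1, -2+1
- Scaling: eigenvalues become -6, -4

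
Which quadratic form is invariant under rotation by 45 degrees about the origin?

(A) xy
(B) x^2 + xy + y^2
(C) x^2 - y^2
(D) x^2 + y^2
D

Rotation by 45 degrees sends (x, y) to (sqrt(2)x/2 - sqrt(2)y/2, sqrt(2)x/2 + sqrt(2)y/2).
Substitute the transformed coordinates into each option and compare with the original:
(A) xy  ->  (sqrt(2)x/2 - sqrt(2)y/2)(sqrt(2)x/2 + sqrt(2)y/2) = x^2/2 - y^2/2   [differs from xy: not invariant]
(B) x^2 + xy + y^2  ->  (sqrt(2)x/2 - sqrt(2)y/2)^2 + (sqrt(2)x/2 - sqrt(2)y/2)(sqrt(2)x/2 + sqrt(2)y/2) + (sqrt(2)x/2 + sqrt(2)y/2)^2 = 3x^2/2 + y^2/2   [differs from x^2 + xy + y^2: not invariant]
(C) x^2 - y^2  ->  (sqrt(2)x/2 - sqrt(2)y/2)^2 - (sqrt(2)x/2 + sqrt(2)y/2)^2 = -2xy   [differs from x^2 - y^2: not invariant]
(D) x^2 + y^2  ->  (sqrt(2)x/2 - sqrt(2)y/2)^2 + (sqrt(2)x/2 + sqrt(2)y/2)^2 = x^2 + y^2   [equals x^2 + y^2: invariant]

Only option (D), x^2 + y^2, is unchanged by the transformation.
x^2 + y^2 is the squared distance from the origin, which rotations preserve.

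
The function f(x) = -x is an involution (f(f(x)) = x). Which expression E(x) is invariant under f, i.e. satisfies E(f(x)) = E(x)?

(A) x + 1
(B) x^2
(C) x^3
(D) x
B

Replace x by f(x) = -x in each option and simplify. As a quick numerical cross-check, also compare E(4) with E(f(4)) = E(-4).

(A) x + 1  ->  (-x) + 1 = 1 - x; check: E(4) = 5 but E(-4) = -3.   [not invariant]
(B) x^2  ->  (-x)^2, which simplifies back to x^2; check: E(4) = 16, E(-4) = 16.   [invariant]
(C) x^3  ->  (-x)^3 = -x^3; check: E(4) = 64 but E(-4) = -64.   [not invariant]
(D) x  ->  (-x) = -x; check: E(4) = 4 but E(-4) = -4.   [not invariant]

Only (B) is unchanged. E is symmetric under swapping x with f(x) = -x, which is exactly what an involution does.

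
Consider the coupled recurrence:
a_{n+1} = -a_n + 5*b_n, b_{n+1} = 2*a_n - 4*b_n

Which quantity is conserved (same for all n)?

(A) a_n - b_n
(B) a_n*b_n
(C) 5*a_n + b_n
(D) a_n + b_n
D

Replace a_n by a_{n+1} = -a_n + 5*b_n and b_n by b_{n+1} = 2*a_n - 4*b_n in each option and simplify:
(A) a_n - b_n  ->  (-a_n + 5*b_n) - (2*a_n - 4*b_n) = -3*a_n + 9*b_n   [not conserved]
(B) a_n*b_n  ->  (-a_n + 5*b_n)*(2*a_n - 4*b_n) = -2*a_n^2 + 14*a_n*b_n - 20*b_n^2   [not conserved]
(C) 5*a_n + b_n  ->  5*(-a_n + 5*b_n) + (2*a_n - 4*b_n) = -3*a_n + 21*b_n   [not conserved]
(D) a_n + b_n  ->  (-a_n + 5*b_n) + (2*a_n - 4*b_n) = a_n + b_n   [conserved]

Only (D) a_n + b_n returns to itself after one step, so it is the conserved quantity.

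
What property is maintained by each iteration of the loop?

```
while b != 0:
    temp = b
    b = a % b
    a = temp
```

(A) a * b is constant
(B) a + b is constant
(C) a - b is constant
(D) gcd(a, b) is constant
D

A loop invariant must hold before the first iteration and be re-established by every execution of the body.

(D) gcd(a, b) is constant: One iteration replaces (a, b) by (b, a mod b). Since a mod b = a - q*b for an integer q, any common divisor of a and b divides b and a mod b, and conversely; hence gcd(b, a mod b) = gcd(a, b). For instance (34, 7) -> (7, 6) keeps gcd = 1. At exit b = 0 and a = gcd of the original inputs.

The other options fail:
(A) a * b is constant: e.g. (a, b) = (34, 7) -> (7, 6): the product goes from 238 to 42.
(B) a + b is constant: e.g. (a, b) = (34, 7) -> (7, 6): the sum goes from 41 to 13.
(C) a - b is constant: e.g. (a, b) = (34, 7) -> (7, 6): the difference goes from 27 to 1.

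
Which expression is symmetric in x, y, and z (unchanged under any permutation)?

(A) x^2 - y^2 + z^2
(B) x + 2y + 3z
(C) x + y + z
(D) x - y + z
C

A symmetric expression is unchanged when the variables are permuted; here the transformation to test is the swap (x, y) -> (y, x).
A symmetric expression must survive every permutation; the single swap x <-> y already eliminates the distractors, and the keyed expression is also unchanged by x <-> z and y <-> z (each variable enters it in exactly the same way).
Substitute the transformed coordinates into each option and compare with the original:
(A) x^2 - y^2 + z^2  ->  (y)^2 - (x)^2 + z^2 = -x^2 + y^2 + z^2   [differs from x^2 - y^2 + z^2: not invariant]
(B) x + 2y + 3z  ->  (y) + 2(x) + 3z = 2x + y + 3z   [differs from x + 2y + 3z: not invariant]
(C) x + y + z  ->  (y) + (x) + z = x + y + z   [equals x + y + z: invariant]
(D) x - y + z  ->  (y) - (x) + z = -x + y + z   [differs from x - y + z: not invariant]

Only option (C), x + y + z, is unchanged by the transformation.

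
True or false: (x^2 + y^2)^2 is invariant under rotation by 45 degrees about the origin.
True

Applying rotation by 45 degrees: x' = x*cos(45 degrees) - y*sin(45 degrees) = sqrt(2)x/2 - sqrt(2)y/2, y' = x*sin(45 degrees) + y*cos(45 degrees) = sqrt(2)x/2 + sqrt(2)y/2

Substituting into (x^2 + y^2)^2:
((sqrt(2)x/2 - sqrt(2)y/2)^2 + (sqrt(2)x/2 + sqrt(2)y/2)^2)^2
= x^4 + 2x^2y^2 + y^4 = (x^2 + y^2)^2

This equals the original expression (x^2 + y^2)^2, so it IS invariant.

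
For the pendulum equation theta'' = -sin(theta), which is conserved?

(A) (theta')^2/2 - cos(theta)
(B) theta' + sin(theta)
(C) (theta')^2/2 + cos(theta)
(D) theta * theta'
A

A first integral I satisfies dI/dt = 0 along every solution. Differentiate each option and use the equation of motion:
(A) d/dt[(theta')^2/2 - cos(theta)] = theta' theta'' + sin(theta) theta' = theta'(-sin(theta)) + theta' sin(theta) = 0
(B) d/dt[theta' + sin(theta)] = theta'' + cos(theta) theta' = -sin(theta) + theta' cos(theta), not identically 0
(C) d/dt[(theta')^2/2 + cos(theta)] = theta' theta'' - sin(theta) theta' = -2 theta' sin(theta), not identically 0
(D) d/dt[theta * theta'] = (theta')^2 + theta theta'' = (theta')^2 - theta sin(theta), not identically 0

Only (A) has zero time-derivative. This is the total energy: kinetic (theta')^2/2 plus potential -cos(theta).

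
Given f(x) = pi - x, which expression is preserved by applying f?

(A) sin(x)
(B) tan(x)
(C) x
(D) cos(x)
A

For f(x) = pi - x:
sin(pi - x) = sin(x), so sine is invariant under this transformation.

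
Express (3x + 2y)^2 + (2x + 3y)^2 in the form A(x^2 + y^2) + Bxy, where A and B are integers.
13(x^2 + y^2) + 24xy

Expanding: (3x + 2y)^2 = 9x^2 + 12xy + 4y^2
(2x + 3y)^2 = 4x^2 + 12xy + 9y^2
Sum = (9+4)(x^2+y^2) + 24xy = 13(x^2 + y^2) + 24xy
This is symmetric in x and y.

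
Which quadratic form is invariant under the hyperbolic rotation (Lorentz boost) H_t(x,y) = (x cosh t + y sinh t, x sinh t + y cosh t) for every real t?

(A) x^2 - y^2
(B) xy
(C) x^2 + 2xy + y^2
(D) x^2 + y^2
A

Write x' = x cosh t + y sinh t, y' = x sinh t + y cosh t and substitute into each option:
(A) x^2 - y^2: (x cosh t + y sinh t)^2 - (x sinh t + y cosh t)^2 = x^2(cosh^2 t - sinh^2 t) + 2xy(cosh t sinh t - sinh t cosh t) + y^2(sinh^2 t - cosh^2 t) = x^2 - y^2   [invariant, using cosh^2 t - sinh^2 t = 1]
(B) xy: (x cosh t + y sinh t)(x sinh t + y cosh t) = xy(cosh^2 t + sinh^2 t) + (x^2 + y^2) sinh t cosh t = xy cosh 2t + (x^2 + y^2)(sinh 2t)/2   [not invariant for t != 0]
(C) x^2 + 2xy + y^2: (x' + y')^2 with x' + y' = (x + y)(cosh t + sinh t) = (x + y)e^t, so it becomes (x + y)^2 e^(2t)   [not invariant for t != 0]
(D) x^2 + y^2: (x cosh t + y sinh t)^2 + (x sinh t + y cosh t)^2 = (x^2 + y^2)(cosh^2 t + sinh^2 t) + 4xy sinh t cosh t = (x^2 + y^2) cosh 2t + 2xy sinh 2t   [not invariant for t != 0]

Only (A) x^2 - y^2 is unchanged; it is the Minkowski form preserved by Lorentz boosts, just as x^2 + y^2 is preserved by ordinary rotations.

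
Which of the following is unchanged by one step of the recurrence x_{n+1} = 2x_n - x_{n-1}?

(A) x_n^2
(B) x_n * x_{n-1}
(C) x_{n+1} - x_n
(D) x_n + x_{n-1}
C

For the recurrence x_{n+1} = 2x_n - x_{n-1}:

If x_{n+1} = 2x_n - x_{n-1}, then:
x_{n+1} - x_n = x_n - x_{n-1}
The first difference is constant throughout the sequence.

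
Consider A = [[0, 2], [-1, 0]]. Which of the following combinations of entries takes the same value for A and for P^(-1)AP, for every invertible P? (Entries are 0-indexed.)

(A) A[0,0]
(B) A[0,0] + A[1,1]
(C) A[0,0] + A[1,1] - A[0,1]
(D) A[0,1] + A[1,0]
B

A[0,0] + A[1,1] is the trace of A. By the cyclic property of the trace, tr(P^(-1)AP) = tr(APP^(-1)) = tr(A), so it is the same for every matrix similar to A.

The other combinations are not similarity invariants. For example, take P = [[1, 2], [0, 1]] (det P = 1), so P^(-1) = [[1, -2], [0, 1]] and
B = P^(-1)AP = [[2, 6], [-1, -2]].
Evaluating each option on A and on B:
(A) A[0,0]: 0 for A, 2 for B -> changes
(B) A[0,0] + A[1,1]: 0 for A, 0 for B -> unchanged
(C) A[0,0] + A[1,1] - A[0,1]: -2 for A, -6 for B -> changes
(D) A[0,1] + A[1,0]: 1 for A, 5 for B -> changes

Only (B) A[0,0] + A[1,1] = 0 survives (and it does so for every P, not just this one), so it is the invariant.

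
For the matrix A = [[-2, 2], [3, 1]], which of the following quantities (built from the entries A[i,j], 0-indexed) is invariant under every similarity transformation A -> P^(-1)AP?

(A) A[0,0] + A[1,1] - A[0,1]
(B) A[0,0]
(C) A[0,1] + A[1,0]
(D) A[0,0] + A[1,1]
D

A[0,0] + A[1,1] is the trace of A. By the cyclic property of the trace, tr(P^(-1)AP) = tr(APP^(-1)) = tr(A), so it is the same for every matrix similar to A.

The other combinations are not similarity invariants. For example, take P = [[1, 1], [0, 1]] (det P = 1), so P^(-1) = [[1, -1], [0, 1]] and
B = P^(-1)AP = [[-5, -4], [3, 4]].
Evaluating each option on A and on B:
(A) A[0,0] + A[1,1] - A[0,1]: -3 for A, 3 for B -> changes
(B) A[0,0]: -2 for A, -5 for B -> changes
(C) A[0,1] + A[1,0]: 5 for A, -1 for B -> changes
(D) A[0,0] + A[1,1]: -1 for A, -1 for B -> unchanged

Only (D) A[0,0] + A[1,1] = -1 survives (and it does so for every P, not just this one), so it is the invariant.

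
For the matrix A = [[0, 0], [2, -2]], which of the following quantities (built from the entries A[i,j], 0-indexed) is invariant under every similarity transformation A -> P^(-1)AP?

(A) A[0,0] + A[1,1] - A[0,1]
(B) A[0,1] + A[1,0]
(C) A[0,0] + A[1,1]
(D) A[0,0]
C

A[0,0] + A[1,1] is the trace of A. By the cyclic property of the trace, tr(P^(-1)AP) = tr(APP^(-1)) = tr(A), so it is the same for every matrix similar to A.

The other combinations are not similarity invariants. For example, take P = [[1, -1], [0, 1]] (det P = 1), so P^(-1) = [[1, 1], [0, 1]] and
B = P^(-1)AP = [[2, -4], [2, -4]].
Evaluating each option on A and on B:
(A) A[0,0] + A[1,1] - A[0,1]: -2 for A, 2 for B -> changes
(B) A[0,1] + A[1,0]: 2 for A, -2 for B -> changes
(C) A[0,0] + A[1,1]: -2 for A, -2 for B -> unchanged
(D) A[0,0]: 0 for A, 2 for B -> changes

Only (C) A[0,0] + A[1,1] = -2 survives (and it does so for every P, not just this one), so it is the invariant.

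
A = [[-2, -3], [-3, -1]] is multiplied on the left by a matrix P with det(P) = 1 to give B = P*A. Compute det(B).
-7

By the multiplicative property of determinants, det(B) = det(P*A) = det(P) * det(A) = det(A),
so the determinant is invariant under multiplication by any determinant-1 matrix; we just need det(A).

det(A) = (-2)(-1) - (-3)(-3) = 2 - 9 = -7

Therefore det(B) = 1 * (-7) = -7.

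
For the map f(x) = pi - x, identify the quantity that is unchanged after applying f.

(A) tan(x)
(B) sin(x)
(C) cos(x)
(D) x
B

For f(x) = pi - x:
sin(pi - x) = sin(x), so sine is invariant under this transformation.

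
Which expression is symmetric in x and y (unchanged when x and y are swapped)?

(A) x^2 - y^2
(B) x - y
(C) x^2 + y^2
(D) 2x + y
C

A symmetric expression is unchanged when the variables are permuted; here the transformation to test is the swap (x, y) -> (y, x).
Substitute the transformed coordinates into each option and compare with the original:
(A) x^2 - y^2  ->  (y)^2 - (x)^2 = -x^2 + y^2   [differs from x^2 - y^2: not invariant]
(B) x - y  ->  (y) - (x) = -x + y   [differs from x - y: not invariant]
(C) x^2 + y^2  ->  (y)^2 + (x)^2 = x^2 + y^2   [equals x^2 + y^2: invariant]
(D) 2x + y  ->  2(y) + (x) = x + 2y   [differs from 2x + y: not invariant]

Only option (C), x^2 + y^2, is unchanged by the transformation.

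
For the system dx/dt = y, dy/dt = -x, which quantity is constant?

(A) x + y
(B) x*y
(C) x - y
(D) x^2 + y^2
D

A first integral I satisfies dI/dt = 0 along every solution. Differentiate each option and use the equation of motion:
(A) d/dt[x + y] = y + (-x) = y - x, not identically 0
(B) d/dt[x*y] = (dx/dt)y + x(dy/dt) = y^2 - x^2, not identically 0
(C) d/dt[x - y] = y - (-x) = x + y, not identically 0
(D) d/dt[x^2 + y^2] = 2x*dx/dt + 2y*dy/dt = 2x*y + 2y*(-x) = 0

Only (D) has zero time-derivative. So x^2 + y^2 (the squared radius; trajectories are circles) is the conserved quantity.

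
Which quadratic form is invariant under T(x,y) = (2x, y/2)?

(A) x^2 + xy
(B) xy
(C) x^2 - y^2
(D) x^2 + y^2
B

T multiplies x by 2 and divides y by 2.
Substitute the transformed coordinates into each option and compare with the original:
(A) x^2 + xy  ->  (2x)^2 + (2x)(y/2) = 4x^2 + xy   [differs from x^2 + xy: not invariant]
(B) xy  ->  (2x)(y/2) = xy   [equals xy: invariant]
(C) x^2 - y^2  ->  (2x)^2 - (y/2)^2 = 4x^2 - y^2/4   [differs from x^2 - y^2: not invariant]
(D) x^2 + y^2  ->  (2x)^2 + (y/2)^2 = 4x^2 + y^2/4   [differs from x^2 + y^2: not invariant]

Only option (B), xy, is unchanged by the transformation.
The factors 2 and 1/2 cancel only in the pure product xy.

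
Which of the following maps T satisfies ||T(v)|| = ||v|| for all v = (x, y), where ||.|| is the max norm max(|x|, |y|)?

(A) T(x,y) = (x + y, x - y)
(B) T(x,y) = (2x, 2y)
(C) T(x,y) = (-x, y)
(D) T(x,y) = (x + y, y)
C

A transformation preserves a norm if ||T(v)|| = ||v|| for every v; a single vector where the norm changes rules an option out.

(A) T(x,y) = (x + y, x - y): v = (1, 1) has norm max(|1|, |1|) = 1, but T(v) = (2, 0) has norm 2 -- not preserved.
(B) T(x,y) = (2x, 2y): v = (1, 0) has norm max(|1|, |0|) = 1, but T(v) = (2, 0) has norm 2 -- not preserved.
(C) T(x,y) = (-x, y): preserves the norm -- it only permutes the coordinates and/or flips signs, which leaves max(|x|, |y|) unchanged.
(D) T(x,y) = (x + y, y): v = (1, 1) has norm max(|1|, |1|) = 1, but T(v) = (2, 1) has norm 2 -- not preserved.

Therefore the answer is (C).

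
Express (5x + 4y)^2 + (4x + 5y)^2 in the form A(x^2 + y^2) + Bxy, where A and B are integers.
41(x^2 + y^2) + 80xy

Expanding: (5x + 4y)^2 = 25x^2 + 40xy + 16y^2
(4x + 5y)^2 = 16x^2 + 40xy + 25y^2
Sum = (25+16)(x^2+y^2) + 80xy = 41(x^2 + y^2) + 80xy
This is symmetric in x and y.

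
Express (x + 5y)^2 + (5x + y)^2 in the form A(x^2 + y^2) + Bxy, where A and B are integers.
26(x^2 + y^2) + 20xy

Expanding: (x + 5y)^2 = x^2 + 10xy + 25y^2
(5x + y)^2 = 25x^2 + 10xy + y^2
Sum = (1+25)(x^2+y^2) + 20xy = 26(x^2 + y^2) + 20xy
This is symmetric in x and y.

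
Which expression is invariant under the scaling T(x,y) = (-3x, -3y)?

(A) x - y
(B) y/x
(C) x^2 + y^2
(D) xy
B

Under the uniform scaling T(x,y) = (-3x, -3y):
Substitute the transformed coordinates into each option and compare with the original:
(A) x - y  ->  (-3x) - (-3y) = -3x + 3y   [differs from x - y: not invariant]
(B) y/x  ->  (-3y)/(-3x) = y/x   [equals y/x: invariant]
(C) x^2 + y^2  ->  (-3x)^2 + (-3y)^2 = 9x^2 + 9y^2   [differs from x^2 + y^2: not invariant]
(D) xy  ->  (-3x)(-3y) = 9xy   [differs from xy: not invariant]

Only option (B), y/x, is unchanged by the transformation.
The common factor -3 cancels in a ratio of coordinates, while sums, products and sums of squares pick up factors of -3 or 9.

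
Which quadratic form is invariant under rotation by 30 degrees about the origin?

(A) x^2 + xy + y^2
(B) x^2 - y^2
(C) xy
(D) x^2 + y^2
D

Rotation by 30 degrees sends (x, y) to (sqrt(3)x/2 - y/2, x/2 + sqrt(3)y/2).
Substitute the transformed coordinates into each option and compare with the original:
(A) x^2 + xy + y^2  ->  (sqrt(3)x/2 - y/2)^2 + (sqrt(3)x/2 - y/2)(x/2 + sqrt(3)y/2) + (x/2 + sqrt(3)y/2)^2 = sqrt(3)x^2/4 + x^2 + xy/2 - sqrt(3)y^2/4 + y^2   [differs from x^2 + xy + y^2: not invariant]
(B) x^2 - y^2  ->  (sqrt(3)x/2 - y/2)^2 - (x/2 + sqrt(3)y/2)^2 = x^2/2 - sqrt(3)xy - y^2/2   [differs from x^2 - y^2: not invariant]
(C) xy  ->  (sqrt(3)x/2 - y/2)(x/2 + sqrt(3)y/2) = sqrt(3)x^2/4 + xy/2 - sqrt(3)y^2/4   [differs from xy: not invariant]
(D) x^2 + y^2  ->  (sqrt(3)x/2 - y/2)^2 + (x/2 + sqrt(3)y/2)^2 = x^2 + y^2   [equals x^2 + y^2: invariant]

Only option (D), x^2 + y^2, is unchanged by the transformation.
x^2 + y^2 is the squared distance from the origin, which rotations preserve.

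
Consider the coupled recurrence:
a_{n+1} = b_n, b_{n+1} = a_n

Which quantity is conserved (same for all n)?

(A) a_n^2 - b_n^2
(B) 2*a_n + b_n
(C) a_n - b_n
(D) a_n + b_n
D

Replace a_n by a_{n+1} = b_n and b_n by b_{n+1} = a_n in each option and simplify:
(A) a_n^2 - b_n^2  ->  (b_n)^2 - (a_n)^2 = -a_n^2 + b_n^2   [not conserved]
(B) 2*a_n + b_n  ->  2*(b_n) + (a_n) = a_n + 2*b_n   [not conserved]
(C) a_n - b_n  ->  (b_n) - (a_n) = -a_n + b_n   [not conserved]
(D) a_n + b_n  ->  (b_n) + (a_n) = a_n + b_n   [conserved]

Only (D) a_n + b_n returns to itself after one step, so it is the conserved quantity.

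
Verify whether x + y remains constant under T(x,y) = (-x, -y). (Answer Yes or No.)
No

Substitute T(x,y) = (-x, -y) into the expression and compare with the original.

Original: x + y
After applying T: (-x) + (-y) = -x - y

This differs from the original x + y (difference: -2x - 2y), so the expression is NOT invariant.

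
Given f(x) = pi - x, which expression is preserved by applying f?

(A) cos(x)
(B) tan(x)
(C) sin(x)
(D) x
C

For f(x) = pi - x:
sin(pi - x) = sin(x), so sine is invariant under this transformation.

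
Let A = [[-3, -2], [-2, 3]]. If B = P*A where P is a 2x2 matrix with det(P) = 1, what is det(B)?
-13

By the multiplicative property of determinants, det(B) = det(P*A) = det(P) * det(A) = det(A),
so the determinant is invariant under multiplication by any determinant-1 matrix; we just need det(A).

det(A) = (-3)(3) - (-2)(-2) = -9 - 4 = -13

Therefore det(B) = 1 * (-13) = -13.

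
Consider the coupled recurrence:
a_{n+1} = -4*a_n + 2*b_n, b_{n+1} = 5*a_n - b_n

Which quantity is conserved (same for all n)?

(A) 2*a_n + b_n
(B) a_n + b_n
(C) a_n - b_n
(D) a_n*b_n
B

Replace a_n by a_{n+1} = -4*a_n + 2*b_n and b_n by b_{n+1} = 5*a_n - b_n in each option and simplify:
(A) 2*a_n + b_n  ->  2*(-4*a_n + 2*b_n) + (5*a_n - b_n) = -3*a_n + 3*b_n   [not conserved]
(B) a_n + b_n  ->  (-4*a_n + 2*b_n) + (5*a_n - b_n) = a_n + b_n   [conserved]
(C) a_n - b_n  ->  (-4*a_n + 2*b_n) - (5*a_n - b_n) = -9*a_n + 3*b_n   [not conserved]
(D) a_n*b_n  ->  (-4*a_n + 2*b_n)*(5*a_n - b_n) = -20*a_n^2 + 14*a_n*b_n - 2*b_n^2   [not conserved]

Only (B) a_n + b_n returns to itself after one step, so it is the conserved quantity.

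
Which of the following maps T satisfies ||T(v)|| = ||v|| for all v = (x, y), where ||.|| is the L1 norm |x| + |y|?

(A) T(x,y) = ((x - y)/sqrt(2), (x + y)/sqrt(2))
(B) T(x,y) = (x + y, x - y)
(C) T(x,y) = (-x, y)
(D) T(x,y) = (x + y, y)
C

A transformation preserves a norm if ||T(v)|| = ||v|| for every v; a single vector where the norm changes rules an option out.

(A) T(x,y) = ((x - y)/sqrt(2), (x + y)/sqrt(2)): v = (1, 0) has norm |1| + |0| = 1, but T(v) = (sqrt(2)/2, sqrt(2)/2) has norm sqrt(2) -- not preserved.
(B) T(x,y) = (x + y, x - y): v = (1, 0) has norm |1| + |0| = 1, but T(v) = (1, 1) has norm 2 -- not preserved.
(C) T(x,y) = (-x, y): preserves the norm -- it only permutes the coordinates and/or flips signs, which leaves |x| + |y| unchanged.
(D) T(x,y) = (x + y, y): v = (0, 1) has norm |0| + |1| = 1, but T(v) = (1, 1) has norm 2 -- not preserved.

Therefore the answer is (C).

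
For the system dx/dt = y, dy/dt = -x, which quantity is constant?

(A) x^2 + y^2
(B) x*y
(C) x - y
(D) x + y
A

A first integral I satisfies dI/dt = 0 along every solution. Differentiate each option and use the equation of motion:
(A) d/dt[x^2 + y^2] = 2x*dx/dt + 2y*dy/dt = 2x*y + 2y*(-x) = 0
(B) d/dt[x*y] = (dx/dt)y + x(dy/dt) = y^2 - x^2, not identically 0
(C) d/dt[x - y] = y - (-x) = x + y, not identically 0
(D) d/dt[x + y] = y + (-x) = y - x, not identically 0

Only (A) has zero time-derivative. So x^2 + y^2 (the squared radius; trajectories are circles) is the conserved quantity.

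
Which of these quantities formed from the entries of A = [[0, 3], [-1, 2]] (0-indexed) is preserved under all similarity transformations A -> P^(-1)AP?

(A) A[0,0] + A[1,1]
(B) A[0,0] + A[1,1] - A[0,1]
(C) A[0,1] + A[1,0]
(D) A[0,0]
A

A[0,0] + A[1,1] is the trace of A. By the cyclic property of the trace, tr(P^(-1)AP) = tr(APP^(-1)) = tr(A), so it is the same for every matrix similar to A.

The other combinations are not similarity invariants. For example, take P = [[2, 1], [1, 1]] (det P = 1), so P^(-1) = [[1, -1], [-1, 2]] and
B = P^(-1)AP = [[3, 2], [-3, -1]].
Evaluating each option on A and on B:
(A) A[0,0] + A[1,1]: 2 for A, 2 for B -> unchanged
(B) A[0,0] + A[1,1] - A[0,1]: -1 for A, 0 for B -> changes
(C) A[0,1] + A[1,0]: 2 for A, -1 for B -> changes
(D) A[0,0]: 0 for A, 3 for B -> changes

Only (A) A[0,0] + A[1,1] = 2 survives (and it does so for every P, not just this one), so it is the invariant.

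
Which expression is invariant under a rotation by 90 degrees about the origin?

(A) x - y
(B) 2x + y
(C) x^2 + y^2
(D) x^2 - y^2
C

A rotation by 90 degrees sends (x, y) to (-y, x).
Substitute the transformed coordinates into each option and compare with the original:
(A) x - y  ->  (-y) - (x) = -x - y   [differs from x - y: not invariant]
(B) 2x + y  ->  2(-y) + (x) = x - 2y   [differs from 2x + y: not invariant]
(C) x^2 + y^2  ->  (-y)^2 + (x)^2 = x^2 + y^2   [equals x^2 + y^2: invariant]
(D) x^2 - y^2  ->  (-y)^2 - (x)^2 = -x^2 + y^2   [differs from x^2 - y^2: not invariant]

Only option (C), x^2 + y^2, is unchanged by the transformation.
Geometrically, x^2 + y^2 is the squared distance from the origin, which every rotation about the origin preserves.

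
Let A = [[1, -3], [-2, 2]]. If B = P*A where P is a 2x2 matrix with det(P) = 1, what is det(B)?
-4

By the multiplicative property of determinants, det(B) = det(P*A) = det(P) * det(A) = det(A),
so the determinant is invariant under multiplication by any determinant-1 matrix; we just need det(A).

det(A) = (1)(2) - (-3)(-2) = 2 - 6 = -4

Therefore det(B) = 1 * (-4) = -4.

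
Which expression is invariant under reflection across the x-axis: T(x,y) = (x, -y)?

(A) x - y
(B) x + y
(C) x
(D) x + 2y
C

The map is reflection across the x-axis: T(x,y) = (x, -y).
Substitute the transformed coordinates into each option and compare with the original:
(A) x - y  ->  (x) - (-y) = x + y   [differs from x - y: not invariant]
(B) x + y  ->  (x) + (-y) = x - y   [differs from x + y: not invariant]
(C) x  ->  (x) = x   [equals x: invariant]
(D) x + 2y  ->  (x) + 2(-y) = x - 2y   [differs from x + 2y: not invariant]

Only option (C), x, is unchanged by the transformation.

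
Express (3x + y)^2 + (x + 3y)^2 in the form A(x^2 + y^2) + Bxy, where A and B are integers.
10(x^2 + y^2) + 12xy

Expanding: (3x + y)^2 = 9x^2 + 6xy + y^2
(x + 3y)^2 = x^2 + 6xy + 9y^2
Sum = (9+1)(x^2+y^2) + 12xy = 10(x^2 + y^2) + 12xy
This is symmetric in x and y.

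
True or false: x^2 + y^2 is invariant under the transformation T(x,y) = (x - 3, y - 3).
False

Substitute T(x,y) = (x - 3, y - 3) into the expression and compare with the original.

Original: x^2 + y^2
After applying T: (x - 3)^2 + (y - 3)^2 = x^2 - 6x + y^2 - 6y + 18

This differs from the original x^2 + y^2 (difference: -6x - 6y + 18), so the expression is NOT invariant.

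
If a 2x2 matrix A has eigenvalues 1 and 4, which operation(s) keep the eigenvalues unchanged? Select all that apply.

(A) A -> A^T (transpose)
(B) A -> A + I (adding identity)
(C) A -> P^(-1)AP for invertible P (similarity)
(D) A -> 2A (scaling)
A and C

Eigenvalues are preserved by:
1. Similarity transformations: A -> P^(-1)AP (same characteristic polynomial)
2. Transpose: A^T has the same eigenvalues as A

Eigenvalues are NOT preserved by:
- Adding identity: eigenvalues become 1+1, 4+1
- Scaling: eigenvalues become 2, 8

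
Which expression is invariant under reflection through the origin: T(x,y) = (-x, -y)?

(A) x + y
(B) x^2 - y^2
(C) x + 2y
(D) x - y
B

The map is reflection through the origin: T(x,y) = (-x, -y).
Substitute the transformed coordinates into each option and compare with the original:
(A) x + y  ->  (-x) + (-y) = -x - y   [differs from x + y: not invariant]
(B) x^2 - y^2  ->  (-x)^2 - (-y)^2 = x^2 - y^2   [equals x^2 - y^2: invariant]
(C) x + 2y  ->  (-x) + 2(-y) = -x - 2y   [differs from x + 2y: not invariant]
(D) x - y  ->  (-x) - (-y) = -x + y   [differs from x - y: not invariant]

Only option (B), x^2 - y^2, is unchanged by the transformation.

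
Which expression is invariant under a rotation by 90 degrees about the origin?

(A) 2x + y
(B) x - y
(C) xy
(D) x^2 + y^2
D

A rotation by 90 degrees sends (x, y) to (-y, x).
Substitute the transformed coordinates into each option and compare with the original:
(A) 2x + y  ->  2(-y) + (x) = x - 2y   [differs from 2x + y: not invariant]
(B) x - y  ->  (-y) - (x) = -x - y   [differs from x - y: not invariant]
(C) xy  ->  (-y)(x) = -xy   [differs from xy: not invariant]
(D) x^2 + y^2  ->  (-y)^2 + (x)^2 = x^2 + y^2   [equals x^2 + y^2: invariant]

Only option (D), x^2 + y^2, is unchanged by the transformation.
Geometrically, x^2 + y^2 is the squared distance from the origin, which every rotation about the origin preserves.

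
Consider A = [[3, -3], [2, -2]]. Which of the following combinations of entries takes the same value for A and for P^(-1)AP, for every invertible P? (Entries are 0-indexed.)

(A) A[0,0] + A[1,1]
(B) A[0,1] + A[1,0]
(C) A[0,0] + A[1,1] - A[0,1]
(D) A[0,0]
A

A[0,0] + A[1,1] is the trace of A. By the cyclic property of the trace, tr(P^(-1)AP) = tr(APP^(-1)) = tr(A), so it is the same for every matrix similar to A.

The other combinations are not similarity invariants. For example, take P = [[1, -1], [0, 1]] (det P = 1), so P^(-1) = [[1, 1], [0, 1]] and
B = P^(-1)AP = [[5, -10], [2, -4]].
Evaluating each option on A and on B:
(A) A[0,0] + A[1,1]: 1 for A, 1 for B -> unchanged
(B) A[0,1] + A[1,0]: -1 for A, -8 for B -> changes
(C) A[0,0] + A[1,1] - A[0,1]: 4 for A, 11 for B -> changes
(D) A[0,0]: 3 for A, 5 for B -> changes

Only (A) A[0,0] + A[1,1] = 1 survives (and it does so for every P, not just this one), so it is the invariant.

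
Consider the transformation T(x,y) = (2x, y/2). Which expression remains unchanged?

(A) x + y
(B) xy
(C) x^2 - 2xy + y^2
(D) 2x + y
B

An expression E(x,y) is invariant under T if E(T(x,y)) = E(x,y). Here T(x,y) = (2x, y/2).
Substitute the transformed coordinates into each option and compare with the original:
(A) x + y  ->  (2x) + (y/2) = 2x + y/2   [differs from x + y: not invariant]
(B) xy  ->  (2x)(y/2) = xy   [equals xy: invariant]
(C) x^2 - 2xy + y^2  ->  (2x)^2 - 2(2x)(y/2) + (y/2)^2 = 4x^2 - 2xy + y^2/4   [differs from x^2 - 2xy + y^2: not invariant]
(D) 2x + y  ->  2(2x) + (y/2) = 4x + y/2   [differs from 2x + y: not invariant]

Only option (B), xy, is unchanged by the transformation.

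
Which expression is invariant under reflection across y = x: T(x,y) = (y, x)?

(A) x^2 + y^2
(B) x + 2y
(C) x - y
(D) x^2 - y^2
A

The map is reflection across y = x: T(x,y) = (y, x).
Substitute the transformed coordinates into each option and compare with the original:
(A) x^2 + y^2  ->  (y)^2 + (x)^2 = x^2 + y^2   [equals x^2 + y^2: invariant]
(B) x + 2y  ->  (y) + 2(x) = 2x + y   [differs from x + 2y: not invariant]
(C) x - y  ->  (y) - (x) = -x + y   [differs from x - y: not invariant]
(D) x^2 - y^2  ->  (y)^2 - (x)^2 = -x^2 + y^2   [differs from x^2 - y^2: not invariant]

Only option (A), x^2 + y^2, is unchanged by the transformation.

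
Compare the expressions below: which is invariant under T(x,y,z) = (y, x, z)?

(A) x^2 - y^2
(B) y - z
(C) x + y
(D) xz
C

Apply T(x,y,z) = (y, x, z) to each option, i.e. replace (x, y, z) by the transformed coordinates.
Substitute the transformed coordinates into each option and compare with the original:
(A) x^2 - y^2  ->  (y)^2 - (x)^2 = -x^2 + y^2   [differs from x^2 - y^2: not invariant]
(B) y - z  ->  (x) - (z) = x - z   [differs from y - z: not invariant]
(C) x + y  ->  (y) + (x) = x + y   [equals x + y: invariant]
(D) xz  ->  (y)(z) = yz   [differs from xz: not invariant]

Only option (C), x + y, is unchanged by the transformation.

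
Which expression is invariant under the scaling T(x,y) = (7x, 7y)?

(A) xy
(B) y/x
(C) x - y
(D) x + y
B

Under the uniform scaling T(x,y) = (7x, 7y):
Substitute the transformed coordinates into each option and compare with the original:
(A) xy  ->  (7x)(7y) = 49xy   [differs from xy: not invariant]
(B) y/x  ->  (7y)/(7x) = y/x   [equals y/x: invariant]
(C) x - y  ->  (7x) - (7y) = 7x - 7y   [differs from x - y: not invariant]
(D) x + y  ->  (7x) + (7y) = 7x + 7y   [differs from x + y: not invariant]

Only option (B), y/x, is unchanged by the transformation.
The common factor 7 cancels in a ratio of coordinates, while sums, products and sums of squares pick up factors of 7 or 49.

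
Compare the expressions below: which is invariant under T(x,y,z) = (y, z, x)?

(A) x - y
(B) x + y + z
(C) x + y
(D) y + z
B

Apply T(x,y,z) = (y, z, x) to each option, i.e. replace (x, y, z) by the transformed coordinates.
Substitute the transformed coordinates into each option and compare with the original:
(A) x - y  ->  (y) - (z) = y - z   [differs from x - y: not invariant]
(B) x + y + z  ->  (y) + (z) + (x) = x + y + z   [equals x + y + z: invariant]
(C) x + y  ->  (y) + (z) = y + z   [differs from x + y: not invariant]
(D) y + z  ->  (z) + (x) = x + z   [differs from y + z: not invariant]

Only option (B), x + y + z, is unchanged by the transformation.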